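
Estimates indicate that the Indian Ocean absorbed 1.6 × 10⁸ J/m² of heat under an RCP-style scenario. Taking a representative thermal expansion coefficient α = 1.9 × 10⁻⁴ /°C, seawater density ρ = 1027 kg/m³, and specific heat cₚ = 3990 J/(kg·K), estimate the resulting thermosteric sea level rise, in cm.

Δh ≈ 0.74 cm

Δh = αQ/(ρcₚ) = 1.9×10⁻⁴ × 1.6×10⁸ / (1027 × 3990) ≈ 0.0074187 m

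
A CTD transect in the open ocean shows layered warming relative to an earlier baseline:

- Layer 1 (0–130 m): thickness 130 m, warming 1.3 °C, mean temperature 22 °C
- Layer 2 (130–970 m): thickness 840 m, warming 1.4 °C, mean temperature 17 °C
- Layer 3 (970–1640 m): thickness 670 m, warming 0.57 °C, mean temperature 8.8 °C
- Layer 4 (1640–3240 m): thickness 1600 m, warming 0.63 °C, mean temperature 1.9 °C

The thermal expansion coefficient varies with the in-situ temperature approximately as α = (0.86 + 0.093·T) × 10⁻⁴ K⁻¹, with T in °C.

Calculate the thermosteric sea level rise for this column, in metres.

Layer 1: α = (0.86 + 0.093×22)×10⁻⁴ = 2.906×10⁻⁴ K⁻¹
Layer 2: α = (0.86 + 0.093×17)×10⁻⁴ = 2.441×10⁻⁴ K⁻¹
Layer 3: α = (0.86 + 0.093×8.8)×10⁻⁴ = 1.6784×10⁻⁴ K⁻¹
Layer 4: α = (0.86 + 0.093×1.9)×10⁻⁴ = 1.0367×10⁻⁴ K⁻¹
0–130 m: 2.906×10⁻⁴ × 1.3 × 130 = 0.0491114 m
840 × 1.4 × 2.441×10⁻⁴ = 0.2870616 m
0.57 × 1.6784×10⁻⁴ × 670 = 0.064098096 m
Layer 4: 1600 × 0.63 × 1.0367×10⁻⁴ = 0.10449936 m
Δh = 0.0491114 + 0.2870616 + 0.064098096 + 0.10449936 = 0.504770456 m

0.505 m of thermosteric rise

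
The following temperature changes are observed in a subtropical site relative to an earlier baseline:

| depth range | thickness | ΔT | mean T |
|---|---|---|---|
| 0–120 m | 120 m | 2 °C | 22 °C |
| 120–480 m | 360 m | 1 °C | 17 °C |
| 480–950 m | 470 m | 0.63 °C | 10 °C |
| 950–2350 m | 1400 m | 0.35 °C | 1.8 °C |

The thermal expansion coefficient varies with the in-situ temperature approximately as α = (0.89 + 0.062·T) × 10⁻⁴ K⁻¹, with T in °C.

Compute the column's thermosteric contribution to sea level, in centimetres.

Layer 1: α = (0.89 + 0.062×22)×10⁻⁴ = 2.254×10⁻⁴ K⁻¹
Layer 2: α = (0.89 + 0.062×17)×10⁻⁴ = 1.944×10⁻⁴ K⁻¹
Layer 3: α = (0.89 + 0.062×10)×10⁻⁴ = 1.51×10⁻⁴ K⁻¹
Layer 4: α = (0.89 + 0.062×1.8)×10⁻⁴ = 1.0016×10⁻⁴ K⁻¹
2 × 2.254×10⁻⁴ × 120 = 0.054096 m
360 × 1.944×10⁻⁴ × 1 = 0.069984 m
480–950 m: 1.51×10⁻⁴ × 470 × 0.63 = 0.0447111 m
950–2350 m: 0.35 × 1.0016×10⁻⁴ × 1400 = 0.0490784 m
Δh = 0.054096 + 0.069984 + 0.0447111 + 0.0490784 = 0.2178695 m ≈ 22 cm

about 22 cm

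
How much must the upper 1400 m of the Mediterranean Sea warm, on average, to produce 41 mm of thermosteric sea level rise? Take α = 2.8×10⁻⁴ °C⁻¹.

ΔT = Δh/(αH) = 0.041 / (2.8×10⁻⁴ × 1400) ≈ 0.1046 °C

ΔT ≈ 0.105 °C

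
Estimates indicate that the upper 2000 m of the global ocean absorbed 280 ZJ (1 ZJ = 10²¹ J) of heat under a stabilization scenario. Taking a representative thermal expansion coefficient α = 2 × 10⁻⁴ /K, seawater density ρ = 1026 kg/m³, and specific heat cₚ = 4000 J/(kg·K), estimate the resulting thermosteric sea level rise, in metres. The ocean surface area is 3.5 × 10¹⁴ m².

Per unit area: Q = 280×10²¹ / (3.5×10¹⁴) = 8×10⁸ J/m²
Δh = αQ/(ρcₚ) = 2×10⁻⁴ × 8×10⁸ / (1026 × 4000) ≈ 0.038986 m

Δh = 0.039 m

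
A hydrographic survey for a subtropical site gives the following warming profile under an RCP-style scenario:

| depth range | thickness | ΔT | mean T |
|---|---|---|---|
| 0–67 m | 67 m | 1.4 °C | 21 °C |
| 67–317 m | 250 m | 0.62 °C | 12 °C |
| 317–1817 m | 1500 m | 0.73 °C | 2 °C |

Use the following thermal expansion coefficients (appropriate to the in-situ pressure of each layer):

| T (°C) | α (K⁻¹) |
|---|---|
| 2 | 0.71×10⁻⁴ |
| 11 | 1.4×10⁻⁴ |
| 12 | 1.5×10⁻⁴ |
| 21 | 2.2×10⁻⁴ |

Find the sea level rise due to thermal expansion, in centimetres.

Δh ≈ 12 cm

Layer 1 at 21 °C → α = 2.2×10⁻⁴ K⁻¹
Layer 2 at 12 °C → α = 1.5×10⁻⁴ K⁻¹
Layer 3 at 2 °C → α = 0.71×10⁻⁴ K⁻¹
Layer 1: 1.4 × 67 × 2.2×10⁻⁴ = 0.020636 m
Layer 2: 0.62 × 250 × 1.5×10⁻⁴ = 0.02325 m
1500 × 0.71×10⁻⁴ × 0.73 = 0.077745 m
Δh = 0.020636 + 0.02325 + 0.077745 = 0.121631 m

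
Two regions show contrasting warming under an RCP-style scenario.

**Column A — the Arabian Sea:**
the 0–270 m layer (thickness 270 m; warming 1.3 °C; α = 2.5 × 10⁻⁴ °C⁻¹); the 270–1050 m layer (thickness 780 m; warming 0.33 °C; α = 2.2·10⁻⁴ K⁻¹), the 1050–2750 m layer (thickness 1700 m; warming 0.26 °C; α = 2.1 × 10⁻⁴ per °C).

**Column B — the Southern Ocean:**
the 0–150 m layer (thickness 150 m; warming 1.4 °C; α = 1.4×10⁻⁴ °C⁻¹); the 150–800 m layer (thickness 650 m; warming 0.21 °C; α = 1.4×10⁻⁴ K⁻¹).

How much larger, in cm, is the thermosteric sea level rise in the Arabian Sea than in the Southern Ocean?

18.9 cm

A 0–270 m: 1.3 × 2.5×10⁻⁴ × 270 = 0.08775 m
A 780 × 0.33 × 2.2×10⁻⁴ = 0.056628 m
A Layer 3: 1700 × 2.1×10⁻⁴ × 0.26 = 0.09282 m
A total: 0.237198 m
B 0–150 m: 1.4 × 1.4×10⁻⁴ × 150 = 0.02940 m
B 650 × 1.4×10⁻⁴ × 0.21 = 0.01911 m
B total: 0.04851 m
Difference: 0.237198 − 0.04851 = 0.188688 m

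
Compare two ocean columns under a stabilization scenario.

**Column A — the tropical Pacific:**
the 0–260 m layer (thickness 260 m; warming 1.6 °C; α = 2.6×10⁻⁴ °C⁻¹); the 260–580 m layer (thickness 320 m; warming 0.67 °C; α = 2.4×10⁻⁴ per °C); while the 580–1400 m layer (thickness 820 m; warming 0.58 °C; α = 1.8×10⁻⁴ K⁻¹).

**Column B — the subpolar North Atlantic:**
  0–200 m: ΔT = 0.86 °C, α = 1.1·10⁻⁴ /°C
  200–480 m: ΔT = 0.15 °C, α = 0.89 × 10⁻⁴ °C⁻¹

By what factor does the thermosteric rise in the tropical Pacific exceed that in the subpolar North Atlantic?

A 2.6×10⁻⁴ × 260 × 1.6 = 0.10816 m
A 320 × 2.4×10⁻⁴ × 0.67 = 0.051456 m
A Layer 3: 0.58 × 1.8×10⁻⁴ × 820 = 0.085608 m
A total: 0.245224 m
B Layer 1: 200 × 0.86 × 1.1×10⁻⁴ = 0.01892 m
B Layer 2: 0.15 × 0.89×10⁻⁴ × 280 = 0.003738 m
B total: 0.022658 m
Ratio: 0.245224 / 0.022658 ≈ 10.82

a factor of 11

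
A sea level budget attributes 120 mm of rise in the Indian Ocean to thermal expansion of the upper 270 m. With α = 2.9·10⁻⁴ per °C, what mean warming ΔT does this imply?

ΔT = Δh/(αH) = 0.12 / (2.9×10⁻⁴ × 270) ≈ 1.533 K

1.53 K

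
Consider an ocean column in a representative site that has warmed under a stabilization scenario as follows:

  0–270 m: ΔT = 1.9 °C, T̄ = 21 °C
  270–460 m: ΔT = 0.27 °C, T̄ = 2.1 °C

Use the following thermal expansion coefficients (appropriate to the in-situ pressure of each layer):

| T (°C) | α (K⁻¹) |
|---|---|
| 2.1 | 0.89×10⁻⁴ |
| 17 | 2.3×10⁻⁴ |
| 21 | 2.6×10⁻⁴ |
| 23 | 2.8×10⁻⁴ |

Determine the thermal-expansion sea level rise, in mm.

Δh = 140 mm

Layer 1 at 21 °C → α = 2.6×10⁻⁴ K⁻¹
Layer 2 at 2.1 °C → α = 0.89×10⁻⁴ K⁻¹
2.6×10⁻⁴ × 1.9 × 270 = 0.13338 m
190 × 0.27 × 0.89×10⁻⁴ = 0.0045657 m
Δh = 0.13338 + 0.0045657 = 0.1379457 m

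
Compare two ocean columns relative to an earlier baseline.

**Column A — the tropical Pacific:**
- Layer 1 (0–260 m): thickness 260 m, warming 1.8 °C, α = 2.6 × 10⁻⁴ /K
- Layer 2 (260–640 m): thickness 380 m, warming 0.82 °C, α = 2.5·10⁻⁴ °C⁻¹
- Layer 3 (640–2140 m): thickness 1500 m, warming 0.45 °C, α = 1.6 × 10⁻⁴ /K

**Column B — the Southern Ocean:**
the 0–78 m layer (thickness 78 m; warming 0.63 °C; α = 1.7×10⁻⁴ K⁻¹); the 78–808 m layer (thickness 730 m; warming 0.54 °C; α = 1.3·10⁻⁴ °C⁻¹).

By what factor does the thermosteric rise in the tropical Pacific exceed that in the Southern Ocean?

a factor of 5.2

A 2.6×10⁻⁴ × 260 × 1.8 = 0.12168 m
A Layer 2: 2.5×10⁻⁴ × 0.82 × 380 = 0.07790 m
A 640–2140 m: 1.6×10⁻⁴ × 0.45 × 1500 = 0.10800 m
A total: 0.30758 m
B 0–78 m: 78 × 1.7×10⁻⁴ × 0.63 = 0.0083538 m
B Layer 2: 1.3×10⁻⁴ × 730 × 0.54 = 0.051246 m
B total: 0.0595998 m
Ratio: 0.30758 / 0.0595998 ≈ 5.161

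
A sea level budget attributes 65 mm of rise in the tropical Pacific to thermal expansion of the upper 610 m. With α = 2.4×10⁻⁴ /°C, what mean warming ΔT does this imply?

about 0.444 °C

ΔT = Δh/(αH) = 0.065 / (2.4×10⁻⁴ × 610) ≈ 0.4440 °C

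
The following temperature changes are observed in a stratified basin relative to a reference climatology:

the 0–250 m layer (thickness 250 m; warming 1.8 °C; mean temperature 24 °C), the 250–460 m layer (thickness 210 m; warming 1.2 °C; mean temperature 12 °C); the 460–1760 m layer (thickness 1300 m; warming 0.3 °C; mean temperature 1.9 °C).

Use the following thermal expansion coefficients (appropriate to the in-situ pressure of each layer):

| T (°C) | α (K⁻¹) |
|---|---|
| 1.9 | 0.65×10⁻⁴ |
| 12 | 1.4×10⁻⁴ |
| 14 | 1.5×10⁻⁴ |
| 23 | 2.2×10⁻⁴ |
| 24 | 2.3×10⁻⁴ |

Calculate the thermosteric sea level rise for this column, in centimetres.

Layer 1 at 24 °C → α = 2.3×10⁻⁴ K⁻¹
Layer 2 at 12 °C → α = 1.4×10⁻⁴ K⁻¹
Layer 3 at 1.9 °C → α = 0.65×10⁻⁴ K⁻¹
Layer 1: 250 × 2.3×10⁻⁴ × 1.8 = 0.10350 m
210 × 1.2 × 1.4×10⁻⁴ = 0.03528 m
460–1760 m: 0.3 × 0.65×10⁻⁴ × 1300 = 0.02535 m
Δh = 0.10350 + 0.03528 + 0.02535 = 0.16413 m ≈ 16 cm

16 cm of thermosteric rise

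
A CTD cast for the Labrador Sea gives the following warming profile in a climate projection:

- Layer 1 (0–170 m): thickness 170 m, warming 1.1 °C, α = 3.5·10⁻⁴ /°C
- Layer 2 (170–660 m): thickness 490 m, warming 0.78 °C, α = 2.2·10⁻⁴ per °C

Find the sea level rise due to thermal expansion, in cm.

0–170 m: 170 × 1.1 × 3.5×10⁻⁴ = 0.06545 m
490 × 2.2×10⁻⁴ × 0.78 = 0.084084 m
Δh = 0.06545 + 0.084084 = 0.149534 m ≈ 15 cm

15 cm of thermosteric rise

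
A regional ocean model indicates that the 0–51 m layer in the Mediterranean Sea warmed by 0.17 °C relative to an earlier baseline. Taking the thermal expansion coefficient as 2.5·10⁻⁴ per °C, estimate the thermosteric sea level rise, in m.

0.0022 m of thermosteric rise

Δh = αΔT·H = 2.5×10⁻⁴ × 0.17 × 51 = 0.0021675 m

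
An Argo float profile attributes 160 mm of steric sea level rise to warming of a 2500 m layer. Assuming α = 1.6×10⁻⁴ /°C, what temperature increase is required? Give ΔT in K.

0.40 K

ΔT = Δh/(αH) = 0.16 / (1.6×10⁻⁴ × 2500) = 0.4000 K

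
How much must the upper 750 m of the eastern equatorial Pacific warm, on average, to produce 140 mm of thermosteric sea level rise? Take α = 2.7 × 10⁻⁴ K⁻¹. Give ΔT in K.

ΔT ≈ 0.691 K

ΔT = Δh/(αH) = 0.14 / (2.7×10⁻⁴ × 750) ≈ 0.6914 K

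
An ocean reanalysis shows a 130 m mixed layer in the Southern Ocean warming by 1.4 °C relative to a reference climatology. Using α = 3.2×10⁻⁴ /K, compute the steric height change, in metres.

Δh = αΔT·H = 3.2×10⁻⁴ × 1.4 × 130 = 0.05824 m

0.0582 m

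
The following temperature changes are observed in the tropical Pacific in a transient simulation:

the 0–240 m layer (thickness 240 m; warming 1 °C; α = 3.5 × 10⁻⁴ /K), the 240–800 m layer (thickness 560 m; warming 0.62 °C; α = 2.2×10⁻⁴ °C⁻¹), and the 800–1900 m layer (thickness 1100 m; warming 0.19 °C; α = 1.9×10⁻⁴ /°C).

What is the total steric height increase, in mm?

about 200 mm

1 × 3.5×10⁻⁴ × 240 = 0.08400 m
240–800 m: 0.62 × 560 × 2.2×10⁻⁴ = 0.076384 m
800–1900 m: 1.9×10⁻⁴ × 1100 × 0.19 = 0.03971 m
Δh = 0.08400 + 0.076384 + 0.03971 = 0.200094 m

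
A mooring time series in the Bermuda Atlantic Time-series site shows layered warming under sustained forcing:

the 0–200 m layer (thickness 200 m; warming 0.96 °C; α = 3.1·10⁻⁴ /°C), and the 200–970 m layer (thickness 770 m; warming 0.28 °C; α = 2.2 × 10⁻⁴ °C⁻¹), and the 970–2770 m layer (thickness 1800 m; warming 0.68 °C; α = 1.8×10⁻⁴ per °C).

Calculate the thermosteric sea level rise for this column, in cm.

33 cm of thermosteric rise

200 × 3.1×10⁻⁴ × 0.96 = 0.05952 m
200–970 m: 2.2×10⁻⁴ × 770 × 0.28 = 0.047432 m
0.68 × 1.8×10⁻⁴ × 1800 = 0.22032 m
Δh = 0.05952 + 0.047432 + 0.22032 = 0.327272 m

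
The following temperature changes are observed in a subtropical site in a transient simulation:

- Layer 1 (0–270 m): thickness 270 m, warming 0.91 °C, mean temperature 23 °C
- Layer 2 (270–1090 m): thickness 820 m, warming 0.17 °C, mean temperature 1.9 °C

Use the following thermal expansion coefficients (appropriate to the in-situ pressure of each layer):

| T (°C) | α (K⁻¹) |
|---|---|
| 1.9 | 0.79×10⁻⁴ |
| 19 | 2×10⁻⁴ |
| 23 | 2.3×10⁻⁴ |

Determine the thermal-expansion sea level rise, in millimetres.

Layer 1 at 23 °C → α = 2.3×10⁻⁴ K⁻¹
Layer 2 at 1.9 °C → α = 0.79×10⁻⁴ K⁻¹
Layer 1: 0.91 × 270 × 2.3×10⁻⁴ = 0.056511 m
270–1090 m: 0.79×10⁻⁴ × 0.17 × 820 = 0.0110126 m
Δh = 0.056511 + 0.0110126 = 0.0675236 m ≈ 67.5 mm

67.5 mm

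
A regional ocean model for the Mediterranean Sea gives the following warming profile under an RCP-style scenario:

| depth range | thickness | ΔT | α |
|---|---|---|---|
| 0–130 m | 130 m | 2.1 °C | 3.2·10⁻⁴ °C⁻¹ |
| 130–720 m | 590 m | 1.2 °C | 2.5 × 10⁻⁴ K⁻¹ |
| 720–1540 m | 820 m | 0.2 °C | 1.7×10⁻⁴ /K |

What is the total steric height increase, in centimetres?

130 × 2.1 × 3.2×10⁻⁴ = 0.08736 m
Layer 2: 2.5×10⁻⁴ × 1.2 × 590 = 0.17700 m
0.2 × 1.7×10⁻⁴ × 820 = 0.02788 m
Δh = 0.08736 + 0.17700 + 0.02788 = 0.29224 m

29.2 cm of thermosteric rise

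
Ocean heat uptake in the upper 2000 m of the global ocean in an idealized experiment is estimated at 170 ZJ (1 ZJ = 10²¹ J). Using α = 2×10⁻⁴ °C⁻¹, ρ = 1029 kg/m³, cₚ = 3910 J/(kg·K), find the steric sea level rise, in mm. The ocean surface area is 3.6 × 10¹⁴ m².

Δh ≈ 23 mm

Per unit area: Q = 170×10²¹ / (3.6×10¹⁴) ≈ 4.722×10⁸ J/m²
Δh = αQ/(ρcₚ) = 2×10⁻⁴ × 4.722×10⁸ / (1029 × 3910) ≈ 0.023473 m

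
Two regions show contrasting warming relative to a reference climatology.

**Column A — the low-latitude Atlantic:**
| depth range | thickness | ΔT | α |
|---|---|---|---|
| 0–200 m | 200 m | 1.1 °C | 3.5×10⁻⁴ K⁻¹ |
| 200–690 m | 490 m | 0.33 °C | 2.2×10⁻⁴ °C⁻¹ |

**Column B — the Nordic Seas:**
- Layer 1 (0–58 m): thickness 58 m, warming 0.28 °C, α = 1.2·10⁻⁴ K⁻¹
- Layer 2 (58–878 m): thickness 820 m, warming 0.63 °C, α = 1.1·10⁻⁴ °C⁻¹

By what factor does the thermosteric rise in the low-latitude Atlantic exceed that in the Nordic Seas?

A 0–200 m: 1.1 × 3.5×10⁻⁴ × 200 = 0.07700 m
A Layer 2: 2.2×10⁻⁴ × 490 × 0.33 = 0.035574 m
A total: 0.112574 m
B Layer 1: 58 × 1.2×10⁻⁴ × 0.28 = 0.0019488 m
B 58–878 m: 820 × 1.1×10⁻⁴ × 0.63 = 0.056826 m
B total: 0.0587748 m
Ratio: 0.112574 / 0.0587748 ≈ 1.915

1.92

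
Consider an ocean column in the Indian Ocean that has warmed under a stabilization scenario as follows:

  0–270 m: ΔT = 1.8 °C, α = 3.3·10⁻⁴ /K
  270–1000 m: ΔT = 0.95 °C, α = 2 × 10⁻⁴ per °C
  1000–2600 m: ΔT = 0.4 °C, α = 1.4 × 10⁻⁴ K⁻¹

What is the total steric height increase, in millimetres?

Δh = 389 mm

Layer 1: 1.8 × 270 × 3.3×10⁻⁴ = 0.16038 m
270–1000 m: 2×10⁻⁴ × 0.95 × 730 = 0.13870 m
1000–2600 m: 1.4×10⁻⁴ × 0.4 × 1600 = 0.08960 m
Δh = 0.16038 + 0.13870 + 0.08960 = 0.38868 m ≈ 389 mm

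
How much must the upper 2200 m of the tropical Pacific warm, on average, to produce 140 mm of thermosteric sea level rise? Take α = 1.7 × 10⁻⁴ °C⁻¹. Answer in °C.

about 0.37 °C

ΔT = Δh/(αH) = 0.14 / (1.7×10⁻⁴ × 2200) ≈ 0.3743 °C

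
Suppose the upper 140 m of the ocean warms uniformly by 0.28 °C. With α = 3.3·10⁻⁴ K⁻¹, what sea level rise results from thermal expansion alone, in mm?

12.9 mm

Δh = αΔT·H = 3.3×10⁻⁴ × 0.28 × 140 = 0.012936 m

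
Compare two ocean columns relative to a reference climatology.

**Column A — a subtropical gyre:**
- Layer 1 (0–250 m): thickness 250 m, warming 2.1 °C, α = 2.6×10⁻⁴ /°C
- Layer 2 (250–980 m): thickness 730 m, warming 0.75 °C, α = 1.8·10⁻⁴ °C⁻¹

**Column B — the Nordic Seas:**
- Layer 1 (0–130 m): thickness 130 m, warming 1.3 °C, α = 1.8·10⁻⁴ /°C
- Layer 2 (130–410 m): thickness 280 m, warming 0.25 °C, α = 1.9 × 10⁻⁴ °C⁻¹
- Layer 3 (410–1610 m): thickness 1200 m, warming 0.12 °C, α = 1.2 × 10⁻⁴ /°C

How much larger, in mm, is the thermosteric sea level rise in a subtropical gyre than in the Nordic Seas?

Δh_A − Δh_B ≈ 170 mm

A 0–250 m: 2.1 × 2.6×10⁻⁴ × 250 = 0.13650 m
A Layer 2: 0.75 × 1.8×10⁻⁴ × 730 = 0.09855 m
A total: 0.23505 m
B 1.3 × 130 × 1.8×10⁻⁴ = 0.03042 m
B Layer 2: 1.9×10⁻⁴ × 0.25 × 280 = 0.01330 m
B 410–1610 m: 1200 × 1.2×10⁻⁴ × 0.12 = 0.01728 m
B total: 0.06100 m
Difference: 0.23505 − 0.06100 = 0.17405 m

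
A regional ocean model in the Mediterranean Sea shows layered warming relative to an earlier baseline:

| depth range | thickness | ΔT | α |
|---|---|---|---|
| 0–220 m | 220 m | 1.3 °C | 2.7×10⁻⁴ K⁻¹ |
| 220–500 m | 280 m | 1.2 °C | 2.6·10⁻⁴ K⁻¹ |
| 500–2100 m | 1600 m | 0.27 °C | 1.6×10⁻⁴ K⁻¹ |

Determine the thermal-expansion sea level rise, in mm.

Δh = 234 mm

Layer 1: 2.7×10⁻⁴ × 220 × 1.3 = 0.07722 m
220–500 m: 2.6×10⁻⁴ × 280 × 1.2 = 0.08736 m
0.27 × 1.6×10⁻⁴ × 1600 = 0.06912 m
Δh = 0.07722 + 0.08736 + 0.06912 = 0.23370 m ≈ 234 mm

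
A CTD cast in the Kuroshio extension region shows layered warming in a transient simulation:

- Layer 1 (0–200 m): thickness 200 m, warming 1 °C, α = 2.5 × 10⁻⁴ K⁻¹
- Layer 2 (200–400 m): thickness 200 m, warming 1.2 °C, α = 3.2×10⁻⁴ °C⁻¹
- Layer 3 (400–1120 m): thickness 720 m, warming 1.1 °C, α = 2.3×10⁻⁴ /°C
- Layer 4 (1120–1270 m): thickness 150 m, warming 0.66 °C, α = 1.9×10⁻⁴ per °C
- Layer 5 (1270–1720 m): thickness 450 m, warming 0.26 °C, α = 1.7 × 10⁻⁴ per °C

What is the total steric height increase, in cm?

Δh ≈ 34.8 cm

Layer 1: 200 × 2.5×10⁻⁴ × 1 = 0.05000 m
200–400 m: 200 × 3.2×10⁻⁴ × 1.2 = 0.07680 m
400–1120 m: 2.3×10⁻⁴ × 1.1 × 720 = 0.18216 m
150 × 0.66 × 1.9×10⁻⁴ = 0.01881 m
1270–1720 m: 450 × 1.7×10⁻⁴ × 0.26 = 0.01989 m
Δh = 0.05000 + 0.07680 + 0.18216 + 0.01881 + 0.01989 = 0.34766 m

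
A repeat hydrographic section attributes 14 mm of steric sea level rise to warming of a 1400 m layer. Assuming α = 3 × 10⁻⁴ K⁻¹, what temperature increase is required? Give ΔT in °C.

ΔT = Δh/(αH) = 0.014 / (3×10⁻⁴ × 1400) ≈ 0.03333 °C

about 0.0333 °C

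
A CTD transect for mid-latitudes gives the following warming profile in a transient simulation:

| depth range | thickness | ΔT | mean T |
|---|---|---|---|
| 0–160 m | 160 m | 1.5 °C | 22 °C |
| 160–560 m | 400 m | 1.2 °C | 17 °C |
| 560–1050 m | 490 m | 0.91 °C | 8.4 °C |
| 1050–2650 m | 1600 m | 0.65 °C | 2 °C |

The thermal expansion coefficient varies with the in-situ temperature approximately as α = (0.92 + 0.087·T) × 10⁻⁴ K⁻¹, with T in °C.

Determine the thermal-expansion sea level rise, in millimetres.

Δh ≈ 371 mm

Layer 1: α = (0.92 + 0.087×22)×10⁻⁴ = 2.834×10⁻⁴ K⁻¹
Layer 2: α = (0.92 + 0.087×17)×10⁻⁴ = 2.399×10⁻⁴ K⁻¹
Layer 3: α = (0.92 + 0.087×8.4)×10⁻⁴ = 1.6508×10⁻⁴ K⁻¹
Layer 4: α = (0.92 + 0.087×2)×10⁻⁴ = 1.094×10⁻⁴ K⁻¹
Layer 1: 2.834×10⁻⁴ × 1.5 × 160 = 0.068016 m
Layer 2: 1.2 × 400 × 2.399×10⁻⁴ = 0.115152 m
560–1050 m: 0.91 × 1.6508×10⁻⁴ × 490 = 0.073609172 m
1.094×10⁻⁴ × 1600 × 0.65 = 0.113776 m
Δh = 0.068016 + 0.115152 + 0.073609172 + 0.113776 = 0.370553172 m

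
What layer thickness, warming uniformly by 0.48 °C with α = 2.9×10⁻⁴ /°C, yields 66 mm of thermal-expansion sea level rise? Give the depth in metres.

about 474 m

H = Δh/(αΔT) = 0.066 / (2.9×10⁻⁴ × 0.48) ≈ 474.1 m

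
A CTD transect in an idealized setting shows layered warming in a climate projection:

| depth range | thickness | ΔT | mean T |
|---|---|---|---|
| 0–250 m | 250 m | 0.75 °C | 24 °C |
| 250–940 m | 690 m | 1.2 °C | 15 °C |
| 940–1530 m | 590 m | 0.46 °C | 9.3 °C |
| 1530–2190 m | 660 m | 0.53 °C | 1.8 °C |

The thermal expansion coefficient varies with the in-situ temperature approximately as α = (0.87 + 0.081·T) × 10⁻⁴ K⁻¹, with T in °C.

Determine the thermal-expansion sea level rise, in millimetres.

Layer 1: α = (0.87 + 0.081×24)×10⁻⁴ = 2.814×10⁻⁴ K⁻¹
Layer 2: α = (0.87 + 0.081×15)×10⁻⁴ = 2.085×10⁻⁴ K⁻¹
Layer 3: α = (0.87 + 0.081×9.3)×10⁻⁴ = 1.6233×10⁻⁴ K⁻¹
Layer 4: α = (0.87 + 0.081×1.8)×10⁻⁴ = 1.0158×10⁻⁴ K⁻¹
0.75 × 250 × 2.814×10⁻⁴ = 0.0527625 m
Layer 2: 2.085×10⁻⁴ × 1.2 × 690 = 0.172638 m
Layer 3: 590 × 1.6233×10⁻⁴ × 0.46 = 0.044056362 m
1530–2190 m: 660 × 0.53 × 1.0158×10⁻⁴ = 0.035532684 m
Δh = 0.0527625 + 0.172638 + 0.044056362 + 0.035532684 = 0.304989546 m

305 mm of thermosteric rise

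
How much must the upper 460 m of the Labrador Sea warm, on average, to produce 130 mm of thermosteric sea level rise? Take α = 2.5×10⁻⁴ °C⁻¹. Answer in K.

about 1.1 K

ΔT = Δh/(αH) = 0.13 / (2.5×10⁻⁴ × 460) ≈ 1.130 K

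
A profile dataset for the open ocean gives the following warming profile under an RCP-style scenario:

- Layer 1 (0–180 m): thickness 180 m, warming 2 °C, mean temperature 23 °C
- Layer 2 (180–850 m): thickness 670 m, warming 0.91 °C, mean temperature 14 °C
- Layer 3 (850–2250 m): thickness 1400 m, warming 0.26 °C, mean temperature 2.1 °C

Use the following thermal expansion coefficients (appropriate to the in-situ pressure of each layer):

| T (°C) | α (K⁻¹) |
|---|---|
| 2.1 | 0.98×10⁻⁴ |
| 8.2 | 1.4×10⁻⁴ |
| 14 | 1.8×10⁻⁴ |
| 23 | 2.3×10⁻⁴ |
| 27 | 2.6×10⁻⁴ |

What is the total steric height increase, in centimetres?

Layer 1 at 23 °C → α = 2.3×10⁻⁴ K⁻¹
Layer 2 at 14 °C → α = 1.8×10⁻⁴ K⁻¹
Layer 3 at 2.1 °C → α = 0.98×10⁻⁴ K⁻¹
Layer 1: 2 × 180 × 2.3×10⁻⁴ = 0.08280 m
180–850 m: 1.8×10⁻⁴ × 670 × 0.91 = 0.109746 m
Layer 3: 1400 × 0.26 × 0.98×10⁻⁴ = 0.035672 m
Δh = 0.08280 + 0.109746 + 0.035672 = 0.228218 m ≈ 23 cm

Δh ≈ 23 cm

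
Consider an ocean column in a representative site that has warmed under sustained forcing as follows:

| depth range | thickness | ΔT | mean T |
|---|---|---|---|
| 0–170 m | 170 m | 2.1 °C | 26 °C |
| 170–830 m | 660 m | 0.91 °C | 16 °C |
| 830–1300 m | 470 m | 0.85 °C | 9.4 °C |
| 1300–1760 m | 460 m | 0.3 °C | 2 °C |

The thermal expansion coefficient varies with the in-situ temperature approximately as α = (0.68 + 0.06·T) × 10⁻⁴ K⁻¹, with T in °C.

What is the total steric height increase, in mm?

Layer 1: α = (0.68 + 0.06×26)×10⁻⁴ = 2.24×10⁻⁴ K⁻¹
Layer 2: α = (0.68 + 0.06×16)×10⁻⁴ = 1.64×10⁻⁴ K⁻¹
Layer 3: α = (0.68 + 0.06×9.4)×10⁻⁴ = 1.244×10⁻⁴ K⁻¹
Layer 4: α = (0.68 + 0.06×2)×10⁻⁴ = 0.8×10⁻⁴ K⁻¹
2.1 × 170 × 2.24×10⁻⁴ = 0.079968 m
0.91 × 660 × 1.64×10⁻⁴ = 0.0984984 m
470 × 0.85 × 1.244×10⁻⁴ = 0.0496978 m
Layer 4: 0.8×10⁻⁴ × 460 × 0.3 = 0.01104 m
Δh = 0.079968 + 0.0984984 + 0.0496978 + 0.01104 = 0.2392042 m

about 239 mm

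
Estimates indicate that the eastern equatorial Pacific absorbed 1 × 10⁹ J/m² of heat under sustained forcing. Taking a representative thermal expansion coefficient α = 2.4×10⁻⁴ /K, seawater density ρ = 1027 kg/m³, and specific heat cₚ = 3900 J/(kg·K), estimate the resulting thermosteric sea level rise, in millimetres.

Δh = 59.9 mm

Δh = αQ/(ρcₚ) = 2.4×10⁻⁴ × 1×10⁹ / (1027 × 3900) ≈ 0.059921 m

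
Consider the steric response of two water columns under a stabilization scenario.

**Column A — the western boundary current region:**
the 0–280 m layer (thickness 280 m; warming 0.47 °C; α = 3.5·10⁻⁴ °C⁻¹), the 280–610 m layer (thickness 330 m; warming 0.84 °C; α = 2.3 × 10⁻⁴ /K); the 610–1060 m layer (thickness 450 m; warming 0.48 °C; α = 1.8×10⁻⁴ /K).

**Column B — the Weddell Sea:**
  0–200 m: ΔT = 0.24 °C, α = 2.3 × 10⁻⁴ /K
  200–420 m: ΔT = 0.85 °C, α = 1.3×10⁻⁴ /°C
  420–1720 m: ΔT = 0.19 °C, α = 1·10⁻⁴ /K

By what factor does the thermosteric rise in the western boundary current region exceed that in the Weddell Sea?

2.5

A 280 × 0.47 × 3.5×10⁻⁴ = 0.04606 m
A Layer 2: 0.84 × 330 × 2.3×10⁻⁴ = 0.063756 m
A Layer 3: 450 × 0.48 × 1.8×10⁻⁴ = 0.03888 m
A total: 0.148696 m
B 200 × 2.3×10⁻⁴ × 0.24 = 0.01104 m
B 200–420 m: 0.85 × 220 × 1.3×10⁻⁴ = 0.02431 m
B 420–1720 m: 0.19 × 1×10⁻⁴ × 1300 = 0.02470 m
B total: 0.06005 m
Ratio: 0.148696 / 0.06005 ≈ 2.476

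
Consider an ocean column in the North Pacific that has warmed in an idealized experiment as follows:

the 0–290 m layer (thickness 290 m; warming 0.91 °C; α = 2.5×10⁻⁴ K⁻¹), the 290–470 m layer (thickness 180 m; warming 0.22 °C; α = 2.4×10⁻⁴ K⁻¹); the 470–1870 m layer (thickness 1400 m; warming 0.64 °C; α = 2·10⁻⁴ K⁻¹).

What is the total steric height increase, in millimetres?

Layer 1: 0.91 × 290 × 2.5×10⁻⁴ = 0.065975 m
Layer 2: 0.22 × 2.4×10⁻⁴ × 180 = 0.009504 m
Layer 3: 1400 × 2×10⁻⁴ × 0.64 = 0.17920 m
Δh = 0.065975 + 0.009504 + 0.17920 = 0.254679 m

250 mm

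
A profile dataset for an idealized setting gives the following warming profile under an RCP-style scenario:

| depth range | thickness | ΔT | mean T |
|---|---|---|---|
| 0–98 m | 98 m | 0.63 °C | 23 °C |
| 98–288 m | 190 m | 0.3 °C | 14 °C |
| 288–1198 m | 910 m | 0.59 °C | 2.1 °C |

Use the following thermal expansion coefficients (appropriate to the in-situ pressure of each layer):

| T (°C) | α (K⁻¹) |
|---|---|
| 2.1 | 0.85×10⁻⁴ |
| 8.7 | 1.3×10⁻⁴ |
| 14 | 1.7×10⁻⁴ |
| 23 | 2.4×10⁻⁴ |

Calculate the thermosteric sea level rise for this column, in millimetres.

70.1 mm

Layer 1 at 23 °C → α = 2.4×10⁻⁴ K⁻¹
Layer 2 at 14 °C → α = 1.7×10⁻⁴ K⁻¹
Layer 3 at 2.1 °C → α = 0.85×10⁻⁴ K⁻¹
98 × 0.63 × 2.4×10⁻⁴ = 0.0148176 m
98–288 m: 190 × 0.3 × 1.7×10⁻⁴ = 0.00969 m
910 × 0.85×10⁻⁴ × 0.59 = 0.0456365 m
Δh = 0.0148176 + 0.00969 + 0.0456365 = 0.0701441 m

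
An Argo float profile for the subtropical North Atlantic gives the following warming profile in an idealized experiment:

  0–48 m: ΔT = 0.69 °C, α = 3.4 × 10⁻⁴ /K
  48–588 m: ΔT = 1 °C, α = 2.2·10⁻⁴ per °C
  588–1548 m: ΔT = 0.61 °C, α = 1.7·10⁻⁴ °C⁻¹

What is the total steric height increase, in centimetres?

about 23.0 cm

Layer 1: 48 × 3.4×10⁻⁴ × 0.69 = 0.0112608 m
48–588 m: 2.2×10⁻⁴ × 1 × 540 = 0.11880 m
588–1548 m: 960 × 1.7×10⁻⁴ × 0.61 = 0.099552 m
Δh = 0.0112608 + 0.11880 + 0.099552 = 0.2296128 m ≈ 23.0 cm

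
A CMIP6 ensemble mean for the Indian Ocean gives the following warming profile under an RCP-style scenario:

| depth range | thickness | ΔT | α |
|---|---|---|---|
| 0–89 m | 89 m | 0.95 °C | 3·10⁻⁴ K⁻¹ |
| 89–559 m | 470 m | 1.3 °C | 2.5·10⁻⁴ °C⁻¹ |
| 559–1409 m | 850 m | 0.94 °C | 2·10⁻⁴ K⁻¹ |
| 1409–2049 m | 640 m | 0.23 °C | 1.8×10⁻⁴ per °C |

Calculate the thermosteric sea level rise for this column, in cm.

about 36 cm

0–89 m: 3×10⁻⁴ × 0.95 × 89 = 0.025365 m
89–559 m: 1.3 × 470 × 2.5×10⁻⁴ = 0.15275 m
850 × 2×10⁻⁴ × 0.94 = 0.15980 m
Layer 4: 640 × 1.8×10⁻⁴ × 0.23 = 0.026496 m
Δh = 0.025365 + 0.15275 + 0.15980 + 0.026496 = 0.364411 m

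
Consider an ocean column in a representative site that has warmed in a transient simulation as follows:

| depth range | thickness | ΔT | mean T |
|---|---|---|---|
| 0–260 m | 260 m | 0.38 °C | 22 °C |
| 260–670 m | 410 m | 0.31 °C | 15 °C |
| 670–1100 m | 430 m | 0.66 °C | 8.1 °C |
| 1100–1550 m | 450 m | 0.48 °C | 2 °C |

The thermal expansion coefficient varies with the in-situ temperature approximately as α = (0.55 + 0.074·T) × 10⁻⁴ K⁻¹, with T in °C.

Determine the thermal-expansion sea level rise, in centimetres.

Layer 1: α = (0.55 + 0.074×22)×10⁻⁴ = 2.178×10⁻⁴ K⁻¹
Layer 2: α = (0.55 + 0.074×15)×10⁻⁴ = 1.66×10⁻⁴ K⁻¹
Layer 3: α = (0.55 + 0.074×8.1)×10⁻⁴ = 1.1494×10⁻⁴ K⁻¹
Layer 4: α = (0.55 + 0.074×2)×10⁻⁴ = 0.698×10⁻⁴ K⁻¹
0–260 m: 0.38 × 260 × 2.178×10⁻⁴ = 0.02151864 m
260–670 m: 0.31 × 410 × 1.66×10⁻⁴ = 0.0210986 m
670–1100 m: 430 × 1.1494×10⁻⁴ × 0.66 = 0.032619972 m
1100–1550 m: 0.698×10⁻⁴ × 450 × 0.48 = 0.0150768 m
Δh = 0.02151864 + 0.0210986 + 0.032619972 + 0.0150768 = 0.090314012 m

9.03 cm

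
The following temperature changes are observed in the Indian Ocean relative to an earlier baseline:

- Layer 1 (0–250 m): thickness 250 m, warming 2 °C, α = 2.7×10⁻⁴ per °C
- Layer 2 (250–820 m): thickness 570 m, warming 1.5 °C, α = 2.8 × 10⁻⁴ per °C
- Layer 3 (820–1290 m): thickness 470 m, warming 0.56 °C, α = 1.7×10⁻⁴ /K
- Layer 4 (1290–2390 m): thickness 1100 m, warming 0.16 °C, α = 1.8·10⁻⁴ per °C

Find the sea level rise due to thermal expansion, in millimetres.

0–250 m: 2.7×10⁻⁴ × 250 × 2 = 0.13500 m
1.5 × 570 × 2.8×10⁻⁴ = 0.23940 m
0.56 × 470 × 1.7×10⁻⁴ = 0.044744 m
1.8×10⁻⁴ × 1100 × 0.16 = 0.03168 m
Δh = 0.13500 + 0.23940 + 0.044744 + 0.03168 = 0.450824 m

450 mm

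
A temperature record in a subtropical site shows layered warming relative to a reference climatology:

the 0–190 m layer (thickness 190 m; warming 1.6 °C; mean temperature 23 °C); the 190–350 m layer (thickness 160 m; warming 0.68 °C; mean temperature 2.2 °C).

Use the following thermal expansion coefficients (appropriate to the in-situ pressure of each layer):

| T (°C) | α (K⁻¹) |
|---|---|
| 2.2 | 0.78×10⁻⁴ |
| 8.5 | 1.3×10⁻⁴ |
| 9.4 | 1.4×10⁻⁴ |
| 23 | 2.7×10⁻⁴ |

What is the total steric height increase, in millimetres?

Δh ≈ 90.6 mm

Layer 1 at 23 °C → α = 2.7×10⁻⁴ K⁻¹
Layer 2 at 2.2 °C → α = 0.78×10⁻⁴ K⁻¹
0–190 m: 1.6 × 2.7×10⁻⁴ × 190 = 0.08208 m
Layer 2: 160 × 0.68 × 0.78×10⁻⁴ = 0.0084864 m
Δh = 0.08208 + 0.0084864 = 0.0905664 m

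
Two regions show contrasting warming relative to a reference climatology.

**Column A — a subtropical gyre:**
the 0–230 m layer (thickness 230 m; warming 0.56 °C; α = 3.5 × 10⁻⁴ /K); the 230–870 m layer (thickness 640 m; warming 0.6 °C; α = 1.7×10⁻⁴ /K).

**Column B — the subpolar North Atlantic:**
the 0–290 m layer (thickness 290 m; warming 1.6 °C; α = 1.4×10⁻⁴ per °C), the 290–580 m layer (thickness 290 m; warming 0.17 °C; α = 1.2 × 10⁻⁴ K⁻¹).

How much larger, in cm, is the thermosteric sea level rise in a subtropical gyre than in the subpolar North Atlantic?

A 230 × 3.5×10⁻⁴ × 0.56 = 0.04508 m
A Layer 2: 1.7×10⁻⁴ × 640 × 0.6 = 0.06528 m
A total: 0.11036 m
B Layer 1: 1.4×10⁻⁴ × 1.6 × 290 = 0.06496 m
B 290 × 1.2×10⁻⁴ × 0.17 = 0.005916 m
B total: 0.070876 m
Difference: 0.11036 − 0.070876 = 0.039484 m

3.9 cm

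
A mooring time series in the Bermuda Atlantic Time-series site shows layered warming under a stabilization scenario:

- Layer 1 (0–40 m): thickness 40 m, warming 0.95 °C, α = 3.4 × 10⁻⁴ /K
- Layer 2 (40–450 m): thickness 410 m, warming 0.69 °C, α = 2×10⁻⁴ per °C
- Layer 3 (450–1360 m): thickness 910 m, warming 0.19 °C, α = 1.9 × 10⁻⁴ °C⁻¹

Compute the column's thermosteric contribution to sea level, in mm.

Layer 1: 40 × 0.95 × 3.4×10⁻⁴ = 0.01292 m
2×10⁻⁴ × 0.69 × 410 = 0.05658 m
450–1360 m: 0.19 × 1.9×10⁻⁴ × 910 = 0.032851 m
Δh = 0.01292 + 0.05658 + 0.032851 = 0.102351 m ≈ 100 mm

about 100 mm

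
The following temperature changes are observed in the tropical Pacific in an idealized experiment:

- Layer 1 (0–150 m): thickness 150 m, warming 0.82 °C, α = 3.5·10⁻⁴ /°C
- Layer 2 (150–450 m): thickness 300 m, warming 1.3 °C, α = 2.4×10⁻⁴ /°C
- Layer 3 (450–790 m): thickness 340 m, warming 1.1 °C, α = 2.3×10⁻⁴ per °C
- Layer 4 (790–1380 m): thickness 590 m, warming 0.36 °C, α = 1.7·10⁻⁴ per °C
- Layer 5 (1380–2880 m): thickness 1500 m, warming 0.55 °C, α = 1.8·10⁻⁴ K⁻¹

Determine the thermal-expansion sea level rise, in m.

0–150 m: 3.5×10⁻⁴ × 150 × 0.82 = 0.04305 m
1.3 × 2.4×10⁻⁴ × 300 = 0.09360 m
450–790 m: 340 × 1.1 × 2.3×10⁻⁴ = 0.08602 m
Layer 4: 590 × 1.7×10⁻⁴ × 0.36 = 0.036108 m
1380–2880 m: 1500 × 1.8×10⁻⁴ × 0.55 = 0.14850 m
Δh = 0.04305 + 0.09360 + 0.08602 + 0.036108 + 0.14850 = 0.407278 m

Δh = 0.407 m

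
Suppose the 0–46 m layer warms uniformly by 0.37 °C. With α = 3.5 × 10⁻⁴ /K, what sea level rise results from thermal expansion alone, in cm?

Δh = αΔT·H = 3.5×10⁻⁴ × 0.37 × 46 = 0.005957 m

about 0.596 cm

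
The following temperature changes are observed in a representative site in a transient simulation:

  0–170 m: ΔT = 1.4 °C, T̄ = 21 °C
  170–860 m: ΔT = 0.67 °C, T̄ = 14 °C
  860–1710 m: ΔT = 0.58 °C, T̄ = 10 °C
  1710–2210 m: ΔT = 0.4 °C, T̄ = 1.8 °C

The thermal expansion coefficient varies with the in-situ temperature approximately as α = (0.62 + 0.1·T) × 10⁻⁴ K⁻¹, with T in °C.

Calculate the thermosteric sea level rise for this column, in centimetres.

Layer 1: α = (0.62 + 0.1×21)×10⁻⁴ = 2.72×10⁻⁴ K⁻¹
Layer 2: α = (0.62 + 0.1×14)×10⁻⁴ = 2.02×10⁻⁴ K⁻¹
Layer 3: α = (0.62 + 0.1×10)×10⁻⁴ = 1.62×10⁻⁴ K⁻¹
Layer 4: α = (0.62 + 0.1×1.8)×10⁻⁴ = 0.8×10⁻⁴ K⁻¹
Layer 1: 1.4 × 2.72×10⁻⁴ × 170 = 0.064736 m
170–860 m: 0.67 × 690 × 2.02×10⁻⁴ = 0.0933846 m
0.58 × 850 × 1.62×10⁻⁴ = 0.079866 m
Layer 4: 0.4 × 0.8×10⁻⁴ × 500 = 0.01600 m
Δh = 0.064736 + 0.0933846 + 0.079866 + 0.01600 = 0.2539866 m ≈ 25.4 cm

Δh = 25.4 cm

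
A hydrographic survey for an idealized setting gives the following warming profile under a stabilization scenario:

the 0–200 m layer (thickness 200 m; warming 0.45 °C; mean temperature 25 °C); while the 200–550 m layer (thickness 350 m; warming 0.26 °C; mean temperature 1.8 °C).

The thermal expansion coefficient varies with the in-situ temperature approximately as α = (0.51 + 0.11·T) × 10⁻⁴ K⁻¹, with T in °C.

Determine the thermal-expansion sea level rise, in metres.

Layer 1: α = (0.51 + 0.11×25)×10⁻⁴ = 3.26×10⁻⁴ K⁻¹
Layer 2: α = (0.51 + 0.11×1.8)×10⁻⁴ = 0.708×10⁻⁴ K⁻¹
0–200 m: 200 × 0.45 × 3.26×10⁻⁴ = 0.02934 m
200–550 m: 0.708×10⁻⁴ × 0.26 × 350 = 0.0064428 m
Δh = 0.02934 + 0.0064428 = 0.0357828 m ≈ 0.036 m

about 0.036 m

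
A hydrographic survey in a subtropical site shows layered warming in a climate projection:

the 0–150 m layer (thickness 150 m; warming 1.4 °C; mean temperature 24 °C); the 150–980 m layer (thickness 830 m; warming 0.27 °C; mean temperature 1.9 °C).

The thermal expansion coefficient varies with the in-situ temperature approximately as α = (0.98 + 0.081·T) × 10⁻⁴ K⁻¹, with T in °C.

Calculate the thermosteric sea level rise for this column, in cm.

8.68 cm

Layer 1: α = (0.98 + 0.081×24)×10⁻⁴ = 2.924×10⁻⁴ K⁻¹
Layer 2: α = (0.98 + 0.081×1.9)×10⁻⁴ = 1.1339×10⁻⁴ K⁻¹
150 × 1.4 × 2.924×10⁻⁴ = 0.061404 m
150–980 m: 1.1339×10⁻⁴ × 0.27 × 830 = 0.025410699 m
Δh = 0.061404 + 0.025410699 = 0.086814699 m ≈ 8.68 cm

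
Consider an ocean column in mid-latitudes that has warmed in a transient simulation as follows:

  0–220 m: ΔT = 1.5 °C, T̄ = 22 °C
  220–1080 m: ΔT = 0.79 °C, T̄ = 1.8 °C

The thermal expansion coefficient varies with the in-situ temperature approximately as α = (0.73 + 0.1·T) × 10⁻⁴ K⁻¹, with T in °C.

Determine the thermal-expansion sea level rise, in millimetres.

Layer 1: α = (0.73 + 0.1×22)×10⁻⁴ = 2.93×10⁻⁴ K⁻¹
Layer 2: α = (0.73 + 0.1×1.8)×10⁻⁴ = 0.91×10⁻⁴ K⁻¹
0–220 m: 220 × 1.5 × 2.93×10⁻⁴ = 0.09669 m
Layer 2: 0.79 × 0.91×10⁻⁴ × 860 = 0.0618254 m
Δh = 0.09669 + 0.0618254 = 0.1585154 m

159 mm of thermosteric rise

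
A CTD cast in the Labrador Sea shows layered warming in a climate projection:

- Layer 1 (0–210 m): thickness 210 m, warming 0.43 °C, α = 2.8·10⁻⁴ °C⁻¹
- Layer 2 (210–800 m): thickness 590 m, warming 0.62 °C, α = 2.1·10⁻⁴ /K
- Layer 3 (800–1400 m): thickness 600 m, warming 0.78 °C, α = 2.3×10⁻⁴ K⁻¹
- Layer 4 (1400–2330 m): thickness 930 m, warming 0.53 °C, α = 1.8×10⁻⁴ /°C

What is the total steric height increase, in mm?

Δh = 300 mm

Layer 1: 210 × 0.43 × 2.8×10⁻⁴ = 0.025284 m
Layer 2: 2.1×10⁻⁴ × 590 × 0.62 = 0.076818 m
800–1400 m: 2.3×10⁻⁴ × 0.78 × 600 = 0.10764 m
1400–2330 m: 0.53 × 930 × 1.8×10⁻⁴ = 0.088722 m
Δh = 0.025284 + 0.076818 + 0.10764 + 0.088722 = 0.298464 m ≈ 300 mm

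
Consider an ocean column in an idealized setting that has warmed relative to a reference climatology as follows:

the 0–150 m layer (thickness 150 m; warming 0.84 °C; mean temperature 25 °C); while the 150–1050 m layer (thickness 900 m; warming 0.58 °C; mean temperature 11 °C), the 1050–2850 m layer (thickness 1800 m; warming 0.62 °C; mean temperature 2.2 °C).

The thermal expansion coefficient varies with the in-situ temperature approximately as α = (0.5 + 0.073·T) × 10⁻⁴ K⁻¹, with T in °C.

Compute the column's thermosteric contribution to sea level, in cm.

about 17 cm

Layer 1: α = (0.5 + 0.073×25)×10⁻⁴ = 2.325×10⁻⁴ K⁻¹
Layer 2: α = (0.5 + 0.073×11)×10⁻⁴ = 1.303×10⁻⁴ K⁻¹
Layer 3: α = (0.5 + 0.073×2.2)×10⁻⁴ = 0.6606×10⁻⁴ K⁻¹
Layer 1: 2.325×10⁻⁴ × 150 × 0.84 = 0.029295 m
900 × 1.303×10⁻⁴ × 0.58 = 0.0680166 m
1050–2850 m: 1800 × 0.6606×10⁻⁴ × 0.62 = 0.07372296 m
Δh = 0.029295 + 0.0680166 + 0.07372296 = 0.17103456 m ≈ 17 cm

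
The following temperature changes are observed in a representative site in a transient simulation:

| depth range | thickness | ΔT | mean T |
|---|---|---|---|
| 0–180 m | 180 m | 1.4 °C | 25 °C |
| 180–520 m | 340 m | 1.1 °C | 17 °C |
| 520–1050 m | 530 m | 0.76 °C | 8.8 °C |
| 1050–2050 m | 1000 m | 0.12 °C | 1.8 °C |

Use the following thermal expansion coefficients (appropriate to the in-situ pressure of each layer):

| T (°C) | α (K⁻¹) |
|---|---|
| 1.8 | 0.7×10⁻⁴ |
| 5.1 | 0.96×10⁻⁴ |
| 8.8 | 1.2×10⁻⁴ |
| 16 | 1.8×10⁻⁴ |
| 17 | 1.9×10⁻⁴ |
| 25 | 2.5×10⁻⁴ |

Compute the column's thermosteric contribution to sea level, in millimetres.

Layer 1 at 25 °C → α = 2.5×10⁻⁴ K⁻¹
Layer 2 at 17 °C → α = 1.9×10⁻⁴ K⁻¹
Layer 3 at 8.8 °C → α = 1.2×10⁻⁴ K⁻¹
Layer 4 at 1.8 °C → α = 0.7×10⁻⁴ K⁻¹
1.4 × 180 × 2.5×10⁻⁴ = 0.06300 m
180–520 m: 340 × 1.9×10⁻⁴ × 1.1 = 0.07106 m
1.2×10⁻⁴ × 0.76 × 530 = 0.048336 m
1050–2050 m: 0.7×10⁻⁴ × 1000 × 0.12 = 0.00840 m
Δh = 0.06300 + 0.07106 + 0.048336 + 0.00840 = 0.190796 m ≈ 190 mm

190 mm of thermosteric rise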